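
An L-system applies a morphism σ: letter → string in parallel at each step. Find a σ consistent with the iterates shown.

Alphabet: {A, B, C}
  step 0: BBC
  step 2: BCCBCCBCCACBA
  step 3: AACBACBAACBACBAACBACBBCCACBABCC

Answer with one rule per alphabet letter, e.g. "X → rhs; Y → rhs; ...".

  step 2 ⇒ step 3: BCCBCCBCCACBA ⇒ A·ACB·ACB·A·ACB·ACB·A·ACB·ACB·BCC·ACB·A·BCC
    A ↦ BCC
    B ↦ A
    C ↦ ACB

A->BCC, B->A, C->ACB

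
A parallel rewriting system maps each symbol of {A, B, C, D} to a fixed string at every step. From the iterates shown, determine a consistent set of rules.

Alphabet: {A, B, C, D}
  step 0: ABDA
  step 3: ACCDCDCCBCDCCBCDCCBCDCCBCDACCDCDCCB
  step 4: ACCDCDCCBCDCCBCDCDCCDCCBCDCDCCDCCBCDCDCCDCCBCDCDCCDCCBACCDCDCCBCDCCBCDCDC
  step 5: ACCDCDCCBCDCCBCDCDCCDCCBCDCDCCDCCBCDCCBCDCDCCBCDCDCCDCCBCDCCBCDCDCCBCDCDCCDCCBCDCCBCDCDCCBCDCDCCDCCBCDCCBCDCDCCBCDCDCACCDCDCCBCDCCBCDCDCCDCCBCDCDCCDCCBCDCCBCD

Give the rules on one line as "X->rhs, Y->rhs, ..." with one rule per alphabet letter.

  step 4 ⇒ step 5: ACCDCDCCBCDCCBCDCDCCDCCBCDCDCCDCCBCDCDCCDCCBCDCDCCDCCBACCDCDCCBCDCCBCDCDC ⇒ AC·CD·CD·CCB·CD·CCB·CD·CD·C·CD·CCB·CD·CD·C·CD·CCB·CD·CCB·CD·CD·CCB·CD·CD·C·CD·CCB·CD·CCB·CD·CD·CCB·CD·CD·C·CD·CCB·CD·CCB·CD·CD·CCB·CD·CD·C·CD·CCB·CD·CCB·CD·CD·CCB·CD·CD·C·AC·CD·CD·CCB·CD·CCB·CD·CD·C·CD·CCB·CD·CD·C·CD·CCB·CD·CCB·CD
    A ↦ AC
    B ↦ C
    C ↦ CD
    D ↦ CCB

A->AC, B->C, C->CD, D->CCB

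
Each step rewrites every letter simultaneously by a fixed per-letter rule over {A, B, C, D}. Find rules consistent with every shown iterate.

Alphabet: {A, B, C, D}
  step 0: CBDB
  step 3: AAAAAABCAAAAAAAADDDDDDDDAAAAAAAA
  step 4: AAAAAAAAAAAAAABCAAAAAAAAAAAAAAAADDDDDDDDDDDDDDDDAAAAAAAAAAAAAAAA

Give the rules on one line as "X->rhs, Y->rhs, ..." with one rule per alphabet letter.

A->AA, B->AA, C->BC, D->DD

  step 3 ⇒ step 4: AAAAAABCAAAAAAAADDDDDDDDAAAAAAAA ⇒ AA·AA·AA·AA·AA·AA·AA·BC·AA·AA·AA·AA·AA·AA·AA·AA·DD·DD·DD·DD·DD·DD·DD·DD·AA·AA·AA·AA·AA·AA·AA·AA
    A ↦ AA
    B ↦ AA
    C ↦ BC
    D ↦ DD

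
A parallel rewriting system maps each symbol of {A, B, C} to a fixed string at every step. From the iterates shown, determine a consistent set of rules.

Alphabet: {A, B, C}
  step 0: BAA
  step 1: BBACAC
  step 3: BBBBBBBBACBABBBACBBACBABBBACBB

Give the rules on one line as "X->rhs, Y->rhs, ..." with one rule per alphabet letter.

  step 0 ⇒ step 1: BAA ⇒ BB·AC·AC
    A ↦ AC
    B ↦ BB
    C ↦ BAB  (constrained at step 1)

A->AC, B->BB, C->BAB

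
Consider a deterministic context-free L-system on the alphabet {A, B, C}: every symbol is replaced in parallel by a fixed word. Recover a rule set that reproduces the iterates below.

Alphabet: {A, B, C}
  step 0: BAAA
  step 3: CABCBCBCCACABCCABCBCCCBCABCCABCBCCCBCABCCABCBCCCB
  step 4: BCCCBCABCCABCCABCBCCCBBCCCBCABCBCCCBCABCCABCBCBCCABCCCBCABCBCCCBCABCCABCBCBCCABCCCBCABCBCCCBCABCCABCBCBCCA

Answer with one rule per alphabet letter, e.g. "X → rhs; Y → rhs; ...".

A->CCB, B->CA, C->BC

  step 3 ⇒ step 4: CABCBCBCCACABCCABCBCCCBCABCCABCBCCCBCABCCABCBCCCB ⇒ BC·CCB·CA·BC·CA·BC·CA·BC·BC·CCB·BC·CCB·CA·BC·BC·CCB·CA·BC·CA·BC·BC·BC·CA·BC·CCB·CA·BC·BC·CCB·CA·BC·CA·BC·BC·BC·CA·BC·CCB·CA·BC·BC·CCB·CA·BC·CA·BC·BC·BC·CA
    A ↦ CCB
    B ↦ CA
    C ↦ BC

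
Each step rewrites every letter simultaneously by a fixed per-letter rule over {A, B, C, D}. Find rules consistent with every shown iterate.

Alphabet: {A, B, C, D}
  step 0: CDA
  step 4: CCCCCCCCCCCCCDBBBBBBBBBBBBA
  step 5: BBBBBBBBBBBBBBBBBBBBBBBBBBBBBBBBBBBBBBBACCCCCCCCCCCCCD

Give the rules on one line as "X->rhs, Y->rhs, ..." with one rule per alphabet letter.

A->CD, B->C, C->BBB, D->A

  step 4 ⇒ step 5: CCCCCCCCCCCCCDBBBBBBBBBBBBA ⇒ BBB·BBB·BBB·BBB·BBB·BBB·BBB·BBB·BBB·BBB·BBB·BBB·BBB·A·C·C·C·C·C·C·C·C·C·C·C·C·CD
    A ↦ CD
    B ↦ C
    C ↦ BBB
    D ↦ A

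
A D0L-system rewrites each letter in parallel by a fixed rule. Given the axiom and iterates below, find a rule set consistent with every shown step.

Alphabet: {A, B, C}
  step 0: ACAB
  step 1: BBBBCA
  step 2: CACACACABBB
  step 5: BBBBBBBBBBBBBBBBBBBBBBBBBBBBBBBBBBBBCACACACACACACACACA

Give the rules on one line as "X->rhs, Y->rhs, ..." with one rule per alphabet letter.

  step 1 ⇒ step 2: BBBBCA ⇒ CA·CA·CA·CA·BB·B
    A ↦ B
    B ↦ CA
    C ↦ BB

A->B, B->CA, C->BB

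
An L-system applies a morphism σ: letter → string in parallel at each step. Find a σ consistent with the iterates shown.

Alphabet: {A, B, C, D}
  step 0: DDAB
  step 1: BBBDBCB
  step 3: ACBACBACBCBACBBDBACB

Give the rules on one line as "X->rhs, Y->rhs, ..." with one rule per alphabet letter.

A->BDB, B->CB, C->A, D->B

  step 0 ⇒ step 1: DDAB ⇒ B·B·BDB·CB
    A ↦ BDB
    B ↦ CB
    D ↦ B
    C ↦ A  (constrained at step 1)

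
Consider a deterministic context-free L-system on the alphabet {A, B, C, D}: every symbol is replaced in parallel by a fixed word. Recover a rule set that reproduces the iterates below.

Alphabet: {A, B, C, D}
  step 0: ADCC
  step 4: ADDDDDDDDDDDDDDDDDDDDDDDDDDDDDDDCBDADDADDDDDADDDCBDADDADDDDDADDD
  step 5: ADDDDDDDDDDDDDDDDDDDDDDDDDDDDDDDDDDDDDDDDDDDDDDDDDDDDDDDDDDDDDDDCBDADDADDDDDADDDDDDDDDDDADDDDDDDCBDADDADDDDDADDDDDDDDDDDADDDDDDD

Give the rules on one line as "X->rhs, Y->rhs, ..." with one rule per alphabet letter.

  step 4 ⇒ step 5: ADDDDDDDDDDDDDDDDDDDDDDDDDDDDDDDCBDADDADDDDDADDDCBDADDADDDDDADDD ⇒ AD·DD·DD·DD·DD·DD·DD·DD·DD·DD·DD·DD·DD·DD·DD·DD·DD·DD·DD·DD·DD·DD·DD·DD·DD·DD·DD·DD·DD·DD·DD·DD·CB·DA·DD·AD·DD·DD·AD·DD·DD·DD·DD·DD·AD·DD·DD·DD·CB·DA·DD·AD·DD·DD·AD·DD·DD·DD·DD·DD·AD·DD·DD·DD
    A ↦ AD
    B ↦ DA
    C ↦ CB
    D ↦ DD

A->AD, B->DA, C->CB, D->DD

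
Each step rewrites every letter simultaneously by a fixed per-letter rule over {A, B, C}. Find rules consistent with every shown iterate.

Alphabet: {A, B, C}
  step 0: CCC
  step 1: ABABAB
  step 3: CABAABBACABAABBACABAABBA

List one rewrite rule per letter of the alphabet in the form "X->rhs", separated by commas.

  step 0 ⇒ step 1: CCC ⇒ AB·AB·AB
    C ↦ AB
    A ↦ BA  (constrained at step 1)
    B ↦ CA  (constrained at step 1)

A->BA, B->CA, C->AB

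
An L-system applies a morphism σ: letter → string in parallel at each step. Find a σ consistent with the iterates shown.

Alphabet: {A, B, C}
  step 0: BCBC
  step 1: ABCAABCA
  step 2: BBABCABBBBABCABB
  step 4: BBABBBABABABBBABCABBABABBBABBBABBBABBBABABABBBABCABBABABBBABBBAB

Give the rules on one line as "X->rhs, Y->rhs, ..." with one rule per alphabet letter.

A->BB, B->AB, C->CA

  step 1 ⇒ step 2: ABCAABCA ⇒ BB·AB·CA·BB·BB·AB·CA·BB
    A ↦ BB
    B ↦ AB
    C ↦ CA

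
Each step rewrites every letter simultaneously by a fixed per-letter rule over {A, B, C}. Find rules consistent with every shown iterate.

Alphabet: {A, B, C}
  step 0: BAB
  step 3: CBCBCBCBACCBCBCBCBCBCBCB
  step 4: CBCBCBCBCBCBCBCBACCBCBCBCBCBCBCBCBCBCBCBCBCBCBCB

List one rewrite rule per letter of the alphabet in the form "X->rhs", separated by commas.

A->AC, B->CB, C->CB

  step 3 ⇒ step 4: CBCBCBCBACCBCBCBCBCBCBCB ⇒ CB·CB·CB·CB·CB·CB·CB·CB·AC·CB·CB·CB·CB·CB·CB·CB·CB·CB·CB·CB·CB·CB·CB·CB
    A ↦ AC
    B ↦ CB
    C ↦ CB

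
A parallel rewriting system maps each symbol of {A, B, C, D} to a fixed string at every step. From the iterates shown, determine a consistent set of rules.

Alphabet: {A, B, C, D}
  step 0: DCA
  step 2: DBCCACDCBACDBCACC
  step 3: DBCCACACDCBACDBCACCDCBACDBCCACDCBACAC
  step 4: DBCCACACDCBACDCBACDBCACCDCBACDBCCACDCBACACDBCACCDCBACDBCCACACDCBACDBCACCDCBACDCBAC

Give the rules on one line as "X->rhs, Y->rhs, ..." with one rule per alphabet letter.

  step 3 ⇒ step 4: DBCCACACDCBACDBCACCDCBACDBCCACDCBACAC ⇒ DBC·C·AC·AC·DCB·AC·DCB·AC·DBC·AC·C·DCB·AC·DBC·C·AC·DCB·AC·AC·DBC·AC·C·DCB·AC·DBC·C·AC·AC·DCB·AC·DBC·AC·C·DCB·AC·DCB·AC
    A ↦ DCB
    B ↦ C
    C ↦ AC
    D ↦ DBC

A->DCB, B->C, C->AC, D->DBC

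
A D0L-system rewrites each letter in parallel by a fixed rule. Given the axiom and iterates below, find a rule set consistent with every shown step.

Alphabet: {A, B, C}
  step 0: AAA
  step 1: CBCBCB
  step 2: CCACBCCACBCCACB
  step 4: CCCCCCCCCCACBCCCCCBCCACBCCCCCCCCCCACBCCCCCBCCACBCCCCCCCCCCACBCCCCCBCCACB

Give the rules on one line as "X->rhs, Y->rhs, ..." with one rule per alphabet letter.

A->CB, B->ACB, C->CC

  step 1 ⇒ step 2: CBCBCB ⇒ CC·ACB·CC·ACB·CC·ACB
    B ↦ ACB
    C ↦ CC
  step 0 ⇒ step 1: AAA ⇒ CB·CB·CB
    A ↦ CB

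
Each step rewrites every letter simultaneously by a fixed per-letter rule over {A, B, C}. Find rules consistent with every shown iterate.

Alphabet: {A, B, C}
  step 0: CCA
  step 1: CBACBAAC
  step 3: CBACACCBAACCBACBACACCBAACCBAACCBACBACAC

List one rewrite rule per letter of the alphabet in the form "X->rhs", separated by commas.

A->AC, B->C, C->CBA

  step 0 ⇒ step 1: CCA ⇒ CBA·CBA·AC
    A ↦ AC
    C ↦ CBA
    B ↦ C  (constrained at step 1)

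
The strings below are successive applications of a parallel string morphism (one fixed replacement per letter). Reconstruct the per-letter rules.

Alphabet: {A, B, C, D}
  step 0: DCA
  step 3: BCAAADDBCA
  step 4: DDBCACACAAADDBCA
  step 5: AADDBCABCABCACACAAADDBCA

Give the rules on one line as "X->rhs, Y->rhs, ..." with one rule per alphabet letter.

A->CA, B->DD, C->B, D->A

  step 4 ⇒ step 5: DDBCACACAAADDBCA ⇒ A·A·DD·B·CA·B·CA·B·CA·CA·CA·A·A·DD·B·CA
    A ↦ CA
    B ↦ DD
    C ↦ B
    D ↦ A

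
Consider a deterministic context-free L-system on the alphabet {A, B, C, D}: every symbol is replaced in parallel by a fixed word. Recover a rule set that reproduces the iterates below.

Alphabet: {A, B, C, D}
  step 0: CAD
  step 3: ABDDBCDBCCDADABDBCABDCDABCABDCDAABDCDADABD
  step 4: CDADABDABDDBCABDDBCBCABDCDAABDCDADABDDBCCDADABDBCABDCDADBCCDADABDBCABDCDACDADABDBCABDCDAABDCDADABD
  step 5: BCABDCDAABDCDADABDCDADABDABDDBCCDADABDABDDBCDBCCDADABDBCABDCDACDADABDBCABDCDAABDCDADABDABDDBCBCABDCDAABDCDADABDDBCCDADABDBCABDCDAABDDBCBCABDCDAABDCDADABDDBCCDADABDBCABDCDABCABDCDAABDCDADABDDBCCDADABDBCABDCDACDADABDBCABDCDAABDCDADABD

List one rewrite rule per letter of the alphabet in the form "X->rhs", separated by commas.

A->CDA, B->D, C->BC, D->ABD

  step 4 ⇒ step 5: CDADABDABDDBCABDDBCBCABDCDAABDCDADABDDBCCDADABDBCABDCDADBCCDADABDBCABDCDACDADABDBCABDCDAABDCDADABD ⇒ BC·ABD·CDA·ABD·CDA·D·ABD·CDA·D·ABD·ABD·D·BC·CDA·D·ABD·ABD·D·BC·D·BC·CDA·D·ABD·BC·ABD·CDA·CDA·D·ABD·BC·ABD·CDA·ABD·CDA·D·ABD·ABD·D·BC·BC·ABD·CDA·ABD·CDA·D·ABD·D·BC·CDA·D·ABD·BC·ABD·CDA·ABD·D·BC·BC·ABD·CDA·ABD·CDA·D·ABD·D·BC·CDA·D·ABD·BC·ABD·CDA·BC·ABD·CDA·ABD·CDA·D·ABD·D·BC·CDA·D·ABD·BC·ABD·CDA·CDA·D·ABD·BC·ABD·CDA·ABD·CDA·D·ABD
    A ↦ CDA
    B ↦ D
    C ↦ BC
    D ↦ ABD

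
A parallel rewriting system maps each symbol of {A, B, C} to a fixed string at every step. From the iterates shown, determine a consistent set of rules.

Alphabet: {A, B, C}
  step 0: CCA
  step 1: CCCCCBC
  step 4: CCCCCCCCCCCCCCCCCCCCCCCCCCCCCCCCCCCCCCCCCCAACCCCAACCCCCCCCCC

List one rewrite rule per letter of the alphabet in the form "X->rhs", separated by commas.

  step 0 ⇒ step 1: CCA ⇒ CC·CC·CBC
    A ↦ CBC
    C ↦ CC
    B ↦ AA  (constrained at step 1)

A->CBC, B->AA, C->CC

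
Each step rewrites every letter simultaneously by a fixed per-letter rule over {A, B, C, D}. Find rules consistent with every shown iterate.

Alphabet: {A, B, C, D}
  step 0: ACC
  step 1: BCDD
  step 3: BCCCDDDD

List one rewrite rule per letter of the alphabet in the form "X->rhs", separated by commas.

A->BC, B->A, C->D, D->CC

  step 0 ⇒ step 1: ACC ⇒ BC·D·D
    A ↦ BC
    C ↦ D
    B ↦ A  (constrained at step 1)
    D ↦ CC  (constrained at step 1)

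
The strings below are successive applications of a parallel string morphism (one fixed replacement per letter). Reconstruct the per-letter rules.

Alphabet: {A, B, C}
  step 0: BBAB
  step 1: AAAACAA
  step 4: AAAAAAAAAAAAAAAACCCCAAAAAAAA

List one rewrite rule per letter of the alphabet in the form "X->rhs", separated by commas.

  step 0 ⇒ step 1: BBAB ⇒ AA·AA·C·AA
    A ↦ C
    B ↦ AA
    C ↦ BB  (constrained at step 1)

A->C, B->AA, C->BB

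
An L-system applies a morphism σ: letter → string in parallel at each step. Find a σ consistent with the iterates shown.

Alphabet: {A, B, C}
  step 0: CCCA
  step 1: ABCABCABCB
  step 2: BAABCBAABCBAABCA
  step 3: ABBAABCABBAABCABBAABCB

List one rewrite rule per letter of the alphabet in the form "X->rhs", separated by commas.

  step 2 ⇒ step 3: BAABCBAABCBAABCA ⇒ A·B·B·A·ABC·A·B·B·A·ABC·A·B·B·A·ABC·B
    A ↦ B
    B ↦ A
    C ↦ ABC

A->B, B->A, C->ABC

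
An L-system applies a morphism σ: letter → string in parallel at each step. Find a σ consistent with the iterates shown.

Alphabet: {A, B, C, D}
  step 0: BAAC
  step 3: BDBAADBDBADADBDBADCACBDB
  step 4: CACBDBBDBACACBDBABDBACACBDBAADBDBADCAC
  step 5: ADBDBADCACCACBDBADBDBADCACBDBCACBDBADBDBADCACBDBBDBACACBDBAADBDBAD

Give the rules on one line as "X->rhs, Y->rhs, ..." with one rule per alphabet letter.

A->BDB, B->C, C->AD, D->A

  step 4 ⇒ step 5: CACBDBBDBACACBDBABDBACACBDBAADBDBADCAC ⇒ AD·BDB·AD·C·A·C·C·A·C·BDB·AD·BDB·AD·C·A·C·BDB·C·A·C·BDB·AD·BDB·AD·C·A·C·BDB·BDB·A·C·A·C·BDB·A·AD·BDB·AD
    A ↦ BDB
    B ↦ C
    C ↦ AD
    D ↦ A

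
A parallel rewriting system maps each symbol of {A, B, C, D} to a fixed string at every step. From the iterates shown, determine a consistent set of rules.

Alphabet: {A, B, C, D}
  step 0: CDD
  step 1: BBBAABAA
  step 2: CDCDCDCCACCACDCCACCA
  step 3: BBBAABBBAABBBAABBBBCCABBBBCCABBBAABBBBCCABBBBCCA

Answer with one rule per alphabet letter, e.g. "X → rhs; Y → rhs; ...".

  step 2 ⇒ step 3: CDCDCDCCACCACDCCACCA ⇒ BB·BAA·BB·BAA·BB·BAA·BB·BB·CCA·BB·BB·CCA·BB·BAA·BB·BB·CCA·BB·BB·CCA
    A ↦ CCA
    C ↦ BB
    D ↦ BAA
  step 1 ⇒ step 2: BBBAABAA ⇒ CD·CD·CD·CCA·CCA·CD·CCA·CCA
    B ↦ CD

A->CCA, B->CD, C->BB, D->BAA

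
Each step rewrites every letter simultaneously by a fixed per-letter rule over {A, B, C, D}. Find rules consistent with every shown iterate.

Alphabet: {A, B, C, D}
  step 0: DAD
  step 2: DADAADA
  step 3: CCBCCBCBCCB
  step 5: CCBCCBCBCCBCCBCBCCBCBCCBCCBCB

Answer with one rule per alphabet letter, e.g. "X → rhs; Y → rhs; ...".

  step 2 ⇒ step 3: DADAADA ⇒ C·CB·C·CB·CB·C·CB
    A ↦ CB
    D ↦ C
    B ↦ A  (constrained at step 3)
    C ↦ DA  (constrained at step 3)

A->CB, B->A, C->DA, D->C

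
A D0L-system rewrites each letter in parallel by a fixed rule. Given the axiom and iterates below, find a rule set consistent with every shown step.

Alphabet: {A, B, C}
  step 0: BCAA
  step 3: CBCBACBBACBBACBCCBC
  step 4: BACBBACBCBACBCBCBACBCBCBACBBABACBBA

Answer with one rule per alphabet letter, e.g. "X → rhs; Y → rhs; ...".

  step 3 ⇒ step 4: CBCBACBBACBBACBCCBC ⇒ BA·CB·BA·CB·C·BA·CB·CB·C·BA·CB·CB·C·BA·CB·BA·BA·CB·BA
    A ↦ C
    B ↦ CB
    C ↦ BA

A->C, B->CB, C->BA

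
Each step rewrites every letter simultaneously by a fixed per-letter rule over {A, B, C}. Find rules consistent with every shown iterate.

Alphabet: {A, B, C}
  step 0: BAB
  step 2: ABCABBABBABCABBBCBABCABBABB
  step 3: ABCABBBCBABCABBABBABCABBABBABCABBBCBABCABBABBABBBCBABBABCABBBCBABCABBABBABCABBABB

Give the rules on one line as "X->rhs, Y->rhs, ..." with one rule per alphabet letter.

  step 2 ⇒ step 3: ABCABBABBABCABBBCBABCABBABB ⇒ ABC·ABB·BCB·ABC·ABB·ABB·ABC·ABB·ABB·ABC·ABB·BCB·ABC·ABB·ABB·ABB·BCB·ABB·ABC·ABB·BCB·ABC·ABB·ABB·ABC·ABB·ABB
    A ↦ ABC
    B ↦ ABB
    C ↦ BCB

A->ABC, B->ABB, C->BCB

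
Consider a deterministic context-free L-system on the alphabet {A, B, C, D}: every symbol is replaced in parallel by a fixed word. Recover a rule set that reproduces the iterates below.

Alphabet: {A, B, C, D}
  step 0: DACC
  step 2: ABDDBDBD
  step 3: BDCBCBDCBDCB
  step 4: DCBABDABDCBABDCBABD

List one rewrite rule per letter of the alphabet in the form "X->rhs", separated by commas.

A->B, B->D, C->AB, D->CB

  step 3 ⇒ step 4: BDCBCBDCBDCB ⇒ D·CB·AB·D·AB·D·CB·AB·D·CB·AB·D
    B ↦ D
    C ↦ AB
    D ↦ CB
  step 2 ⇒ step 3: ABDDBDBD ⇒ B·D·CB·CB·D·CB·D·CB
    A ↦ B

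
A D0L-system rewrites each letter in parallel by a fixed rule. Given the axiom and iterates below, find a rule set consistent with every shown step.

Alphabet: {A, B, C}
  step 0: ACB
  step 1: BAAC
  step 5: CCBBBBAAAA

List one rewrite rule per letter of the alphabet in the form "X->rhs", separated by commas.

A->B, B->C, C->AA

  step 0 ⇒ step 1: ACB ⇒ B·AA·C
    A ↦ B
    B ↦ C
    C ↦ AA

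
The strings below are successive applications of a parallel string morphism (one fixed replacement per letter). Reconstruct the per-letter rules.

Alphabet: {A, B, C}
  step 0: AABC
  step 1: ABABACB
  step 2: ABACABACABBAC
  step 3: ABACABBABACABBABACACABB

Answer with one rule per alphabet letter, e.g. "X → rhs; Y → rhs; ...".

  step 2 ⇒ step 3: ABACABACABBAC ⇒ AB·AC·AB·B·AB·AC·AB·B·AB·AC·AC·AB·B
    A ↦ AB
    B ↦ AC
    C ↦ B

A->AB, B->AC, C->B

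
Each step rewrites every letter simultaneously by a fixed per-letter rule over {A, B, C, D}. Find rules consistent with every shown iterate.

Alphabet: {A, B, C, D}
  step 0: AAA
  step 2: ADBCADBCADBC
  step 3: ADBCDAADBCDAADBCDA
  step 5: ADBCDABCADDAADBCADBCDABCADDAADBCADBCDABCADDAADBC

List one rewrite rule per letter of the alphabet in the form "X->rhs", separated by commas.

  step 2 ⇒ step 3: ADBCADBCADBC ⇒ AD·BC·D·A·AD·BC·D·A·AD·BC·D·A
    A ↦ AD
    B ↦ D
    C ↦ A
    D ↦ BC

A->AD, B->D, C->A, D->BC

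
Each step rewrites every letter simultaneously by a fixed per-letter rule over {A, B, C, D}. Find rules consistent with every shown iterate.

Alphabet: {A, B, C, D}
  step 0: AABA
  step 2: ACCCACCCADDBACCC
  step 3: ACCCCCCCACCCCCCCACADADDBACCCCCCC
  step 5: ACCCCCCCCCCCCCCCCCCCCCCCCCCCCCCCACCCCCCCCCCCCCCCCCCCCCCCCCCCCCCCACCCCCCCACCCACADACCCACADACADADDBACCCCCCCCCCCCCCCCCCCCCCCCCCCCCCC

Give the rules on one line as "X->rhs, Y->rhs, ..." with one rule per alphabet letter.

A->AC, B->DB, C->CC, D->AD

  step 2 ⇒ step 3: ACCCACCCADDBACCC ⇒ AC·CC·CC·CC·AC·CC·CC·CC·AC·AD·AD·DB·AC·CC·CC·CC
    A ↦ AC
    B ↦ DB
    C ↦ CC
    D ↦ AD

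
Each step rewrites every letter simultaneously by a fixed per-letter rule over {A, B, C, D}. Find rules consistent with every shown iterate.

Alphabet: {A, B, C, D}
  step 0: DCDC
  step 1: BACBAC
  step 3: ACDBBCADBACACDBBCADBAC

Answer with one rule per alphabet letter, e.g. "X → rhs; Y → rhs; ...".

A->DB, B->CA, C->AC, D->B

  step 0 ⇒ step 1: DCDC ⇒ B·AC·B·AC
    C ↦ AC
    D ↦ B
    A ↦ DB  (constrained at step 1)
    B ↦ CA  (constrained at step 1)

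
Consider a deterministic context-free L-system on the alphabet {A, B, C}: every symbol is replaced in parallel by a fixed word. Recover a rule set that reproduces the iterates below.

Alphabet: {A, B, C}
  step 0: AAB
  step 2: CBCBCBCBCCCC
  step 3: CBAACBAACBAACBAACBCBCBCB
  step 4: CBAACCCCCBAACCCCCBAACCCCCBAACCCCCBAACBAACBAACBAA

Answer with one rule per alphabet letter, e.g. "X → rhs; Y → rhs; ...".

A->CC, B->AA, C->CB

  step 3 ⇒ step 4: CBAACBAACBAACBAACBCBCBCB ⇒ CB·AA·CC·CC·CB·AA·CC·CC·CB·AA·CC·CC·CB·AA·CC·CC·CB·AA·CB·AA·CB·AA·CB·AA
    A ↦ CC
    B ↦ AA
    C ↦ CB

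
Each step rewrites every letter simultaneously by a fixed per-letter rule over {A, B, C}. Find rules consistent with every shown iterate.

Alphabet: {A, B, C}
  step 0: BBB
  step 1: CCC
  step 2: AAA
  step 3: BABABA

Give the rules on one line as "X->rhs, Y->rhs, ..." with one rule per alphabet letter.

  step 2 ⇒ step 3: AAA ⇒ BA·BA·BA
    A ↦ BA
  step 0 ⇒ step 1: BBB ⇒ C·C·C
    B ↦ C
  step 1 ⇒ step 2: CCC ⇒ A·A·A
    C ↦ A

A->BA, B->C, C->A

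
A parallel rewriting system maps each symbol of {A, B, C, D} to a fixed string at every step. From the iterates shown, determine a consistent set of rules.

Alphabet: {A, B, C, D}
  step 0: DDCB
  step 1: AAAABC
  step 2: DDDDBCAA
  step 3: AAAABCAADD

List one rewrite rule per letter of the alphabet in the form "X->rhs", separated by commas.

A->D, B->BC, C->AA, D->A

  step 2 ⇒ step 3: DDDDBCAA ⇒ A·A·A·A·BC·AA·D·D
    A ↦ D
    B ↦ BC
    C ↦ AA
    D ↦ A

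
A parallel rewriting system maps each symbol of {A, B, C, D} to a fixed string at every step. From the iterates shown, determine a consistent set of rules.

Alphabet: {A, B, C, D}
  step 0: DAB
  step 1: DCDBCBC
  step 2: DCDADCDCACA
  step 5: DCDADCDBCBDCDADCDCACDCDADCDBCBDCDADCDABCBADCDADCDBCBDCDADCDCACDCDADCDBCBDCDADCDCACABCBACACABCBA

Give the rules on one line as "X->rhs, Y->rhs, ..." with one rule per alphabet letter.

  step 1 ⇒ step 2: DCDBCBC ⇒ DCD·A·DCD·C·A·C·A
    B ↦ C
    C ↦ A
    D ↦ DCD
  step 0 ⇒ step 1: DAB ⇒ DCD·BCB·C
    A ↦ BCB

A->BCB, B->C, C->A, D->DCD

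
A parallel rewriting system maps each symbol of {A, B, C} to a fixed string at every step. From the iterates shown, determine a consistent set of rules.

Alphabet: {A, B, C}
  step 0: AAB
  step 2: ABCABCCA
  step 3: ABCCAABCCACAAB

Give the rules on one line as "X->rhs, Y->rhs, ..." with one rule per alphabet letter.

  step 2 ⇒ step 3: ABCABCCA ⇒ AB·C·CA·AB·C·CA·CA·AB
    A ↦ AB
    B ↦ C
    C ↦ CA

A->AB, B->C, C->CA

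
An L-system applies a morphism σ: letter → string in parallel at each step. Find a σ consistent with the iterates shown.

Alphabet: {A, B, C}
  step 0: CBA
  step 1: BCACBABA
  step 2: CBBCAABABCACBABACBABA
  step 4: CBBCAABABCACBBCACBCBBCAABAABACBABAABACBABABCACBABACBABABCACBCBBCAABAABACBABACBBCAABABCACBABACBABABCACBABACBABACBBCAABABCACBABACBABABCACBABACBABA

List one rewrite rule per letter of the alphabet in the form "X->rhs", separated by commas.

A->ABA, B->CB, C->BCA

  step 1 ⇒ step 2: BCACBABA ⇒ CB·BCA·ABA·BCA·CB·ABA·CB·ABA
    A ↦ ABA
    B ↦ CB
    C ↦ BCA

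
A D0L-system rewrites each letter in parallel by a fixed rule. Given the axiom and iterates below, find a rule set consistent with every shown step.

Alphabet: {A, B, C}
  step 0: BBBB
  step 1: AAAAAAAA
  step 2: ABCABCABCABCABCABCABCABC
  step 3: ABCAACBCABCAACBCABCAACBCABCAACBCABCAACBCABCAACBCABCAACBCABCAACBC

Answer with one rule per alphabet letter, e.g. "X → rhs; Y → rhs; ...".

  step 2 ⇒ step 3: ABCABCABCABCABCABCABCABC ⇒ ABC·AA·CBC·ABC·AA·CBC·ABC·AA·CBC·ABC·AA·CBC·ABC·AA·CBC·ABC·AA·CBC·ABC·AA·CBC·ABC·AA·CBC
    A ↦ ABC
    B ↦ AA
    C ↦ CBC

A->ABC, B->AA, C->CBC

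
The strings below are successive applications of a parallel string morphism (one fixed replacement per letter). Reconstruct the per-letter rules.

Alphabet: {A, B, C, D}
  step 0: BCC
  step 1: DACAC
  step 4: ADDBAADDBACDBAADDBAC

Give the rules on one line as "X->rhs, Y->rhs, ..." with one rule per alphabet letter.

A->DB, B->D, C->AC, D->A

  step 0 ⇒ step 1: BCC ⇒ D·AC·AC
    B ↦ D
    C ↦ AC
    A ↦ DB  (constrained at step 1)
    D ↦ A  (constrained at step 1)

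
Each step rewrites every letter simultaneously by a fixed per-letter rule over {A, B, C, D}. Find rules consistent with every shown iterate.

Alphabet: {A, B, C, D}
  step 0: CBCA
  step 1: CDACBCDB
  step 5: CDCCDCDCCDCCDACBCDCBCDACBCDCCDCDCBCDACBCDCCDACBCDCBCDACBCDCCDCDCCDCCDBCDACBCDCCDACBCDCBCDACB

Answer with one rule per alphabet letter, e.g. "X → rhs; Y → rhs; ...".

  step 0 ⇒ step 1: CBCA ⇒ CD·ACB·CD·B
    A ↦ B
    B ↦ ACB
    C ↦ CD
    D ↦ C  (constrained at step 1)

A->B, B->ACB, C->CD, D->C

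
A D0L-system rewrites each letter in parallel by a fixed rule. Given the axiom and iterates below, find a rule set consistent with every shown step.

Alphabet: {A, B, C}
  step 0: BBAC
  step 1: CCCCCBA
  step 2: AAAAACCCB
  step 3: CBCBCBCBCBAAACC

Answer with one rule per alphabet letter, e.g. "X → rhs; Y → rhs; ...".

  step 2 ⇒ step 3: AAAAACCCB ⇒ CB·CB·CB·CB·CB·A·A·A·CC
    A ↦ CB
    B ↦ CC
    C ↦ A

A->CB, B->CC, C->A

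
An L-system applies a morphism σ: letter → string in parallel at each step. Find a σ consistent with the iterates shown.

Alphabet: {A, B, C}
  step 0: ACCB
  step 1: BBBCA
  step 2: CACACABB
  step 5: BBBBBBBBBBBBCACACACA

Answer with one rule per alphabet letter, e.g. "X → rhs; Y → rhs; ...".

  step 1 ⇒ step 2: BBBCA ⇒ CA·CA·CA·B·B
    A ↦ B
    B ↦ CA
    C ↦ B

A->B, B->CA, C->B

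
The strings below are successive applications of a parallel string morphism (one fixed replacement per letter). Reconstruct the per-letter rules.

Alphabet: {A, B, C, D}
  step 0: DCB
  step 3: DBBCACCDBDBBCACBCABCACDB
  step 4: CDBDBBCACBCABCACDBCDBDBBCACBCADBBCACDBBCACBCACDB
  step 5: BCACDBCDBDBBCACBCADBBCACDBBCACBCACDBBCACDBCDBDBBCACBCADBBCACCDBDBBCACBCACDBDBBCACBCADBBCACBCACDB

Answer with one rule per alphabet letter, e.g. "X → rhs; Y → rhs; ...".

  step 4 ⇒ step 5: CDBDBBCACBCABCACDBCDBDBBCACBCADBBCACDBBCACBCACDB ⇒ BCA·C·DB·C·DB·DB·BCA·C·BCA·DB·BCA·C·DB·BCA·C·BCA·C·DB·BCA·C·DB·C·DB·DB·BCA·C·BCA·DB·BCA·C·C·DB·DB·BCA·C·BCA·C·DB·DB·BCA·C·BCA·DB·BCA·C·BCA·C·DB
    A ↦ C
    B ↦ DB
    C ↦ BCA
    D ↦ C

A->C, B->DB, C->BCA, D->C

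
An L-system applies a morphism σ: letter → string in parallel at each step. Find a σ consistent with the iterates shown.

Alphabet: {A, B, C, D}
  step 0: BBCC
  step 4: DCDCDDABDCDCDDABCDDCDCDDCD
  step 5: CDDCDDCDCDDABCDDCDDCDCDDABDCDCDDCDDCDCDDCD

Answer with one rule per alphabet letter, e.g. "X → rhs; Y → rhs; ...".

  step 4 ⇒ step 5: DCDCDDABDCDCDDABCDDCDCDDCD ⇒ CD·D·CD·D·CD·CD·D·AB·CD·D·CD·D·CD·CD·D·AB·D·CD·CD·D·CD·D·CD·CD·D·CD
    A ↦ D
    B ↦ AB
    C ↦ D
    D ↦ CD

A->D, B->AB, C->D, D->CD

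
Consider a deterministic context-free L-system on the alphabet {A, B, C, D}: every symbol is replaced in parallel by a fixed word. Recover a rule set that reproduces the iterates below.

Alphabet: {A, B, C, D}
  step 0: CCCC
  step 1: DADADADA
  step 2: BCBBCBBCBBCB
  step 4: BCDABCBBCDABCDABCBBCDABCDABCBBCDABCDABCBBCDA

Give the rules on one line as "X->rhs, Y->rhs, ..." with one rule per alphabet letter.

  step 1 ⇒ step 2: DADADADA ⇒ BC·B·BC·B·BC·B·BC·B
    A ↦ B
    D ↦ BC
    B ↦ DC  (constrained at step 2)
  step 0 ⇒ step 1: CCCC ⇒ DA·DA·DA·DA
    C ↦ DA

A->B, B->DC, C->DA, D->BC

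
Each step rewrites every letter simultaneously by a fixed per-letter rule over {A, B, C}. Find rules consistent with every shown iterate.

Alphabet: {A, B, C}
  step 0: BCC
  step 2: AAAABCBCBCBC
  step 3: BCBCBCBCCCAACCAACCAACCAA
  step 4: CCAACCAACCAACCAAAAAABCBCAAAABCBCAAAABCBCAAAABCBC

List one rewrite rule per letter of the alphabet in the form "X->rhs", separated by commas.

  step 3 ⇒ step 4: BCBCBCBCCCAACCAACCAACCAA ⇒ CC·AA·CC·AA·CC·AA·CC·AA·AA·AA·BC·BC·AA·AA·BC·BC·AA·AA·BC·BC·AA·AA·BC·BC
    A ↦ BC
    B ↦ CC
    C ↦ AA

A->BC, B->CC, C->AA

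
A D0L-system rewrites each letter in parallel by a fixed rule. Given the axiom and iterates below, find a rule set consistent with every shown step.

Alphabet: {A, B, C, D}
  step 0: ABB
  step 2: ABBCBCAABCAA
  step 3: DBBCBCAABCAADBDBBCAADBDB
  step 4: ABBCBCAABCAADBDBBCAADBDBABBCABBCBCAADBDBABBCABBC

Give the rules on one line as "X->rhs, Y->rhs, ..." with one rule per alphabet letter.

  step 3 ⇒ step 4: DBBCBCAABCAADBDBBCAADBDB ⇒ AB·BC·BC·AA·BC·AA·DB·DB·BC·AA·DB·DB·AB·BC·AB·BC·BC·AA·DB·DB·AB·BC·AB·BC
    A ↦ DB
    B ↦ BC
    C ↦ AA
    D ↦ AB

A->DB, B->BC, C->AA, D->AB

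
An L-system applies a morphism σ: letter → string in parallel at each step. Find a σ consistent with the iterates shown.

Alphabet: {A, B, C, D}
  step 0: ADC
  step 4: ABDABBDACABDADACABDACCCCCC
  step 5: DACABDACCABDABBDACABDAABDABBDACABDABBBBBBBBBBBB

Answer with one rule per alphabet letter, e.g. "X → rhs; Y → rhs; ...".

A->DA, B->C, C->BB, D->AB

  step 4 ⇒ step 5: ABDABBDACABDADACABDACCCCCC ⇒ DA·C·AB·DA·C·C·AB·DA·BB·DA·C·AB·DA·AB·DA·BB·DA·C·AB·DA·BB·BB·BB·BB·BB·BB
    A ↦ DA
    B ↦ C
    C ↦ BB
    D ↦ AB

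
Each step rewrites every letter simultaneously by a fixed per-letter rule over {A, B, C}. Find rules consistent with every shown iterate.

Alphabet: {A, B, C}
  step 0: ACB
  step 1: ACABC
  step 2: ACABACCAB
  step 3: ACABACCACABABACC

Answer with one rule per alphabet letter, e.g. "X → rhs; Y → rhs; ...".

A->AC, B->C, C->AB

  step 2 ⇒ step 3: ACABACCAB ⇒ AC·AB·AC·C·AC·AB·AB·AC·C
    A ↦ AC
    B ↦ C
    C ↦ AB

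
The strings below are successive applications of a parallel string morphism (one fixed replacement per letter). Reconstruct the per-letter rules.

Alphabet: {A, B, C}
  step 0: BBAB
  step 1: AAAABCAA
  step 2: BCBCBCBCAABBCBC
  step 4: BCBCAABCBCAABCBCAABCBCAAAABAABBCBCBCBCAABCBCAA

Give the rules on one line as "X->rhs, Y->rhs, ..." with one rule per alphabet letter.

A->BC, B->AA, C->B

  step 1 ⇒ step 2: AAAABCAA ⇒ BC·BC·BC·BC·AA·B·BC·BC
    A ↦ BC
    B ↦ AA
    C ↦ B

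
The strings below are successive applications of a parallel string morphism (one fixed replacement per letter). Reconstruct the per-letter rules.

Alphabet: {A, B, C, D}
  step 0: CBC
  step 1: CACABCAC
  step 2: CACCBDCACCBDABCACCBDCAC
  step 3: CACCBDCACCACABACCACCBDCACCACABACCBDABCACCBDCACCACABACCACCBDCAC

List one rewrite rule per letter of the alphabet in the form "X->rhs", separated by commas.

  step 2 ⇒ step 3: CACCBDCACCBDABCACCBDCAC ⇒ CAC·CBD·CAC·CAC·AB·AC·CAC·CBD·CAC·CAC·AB·AC·CBD·AB·CAC·CBD·CAC·CAC·AB·AC·CAC·CBD·CAC
    A ↦ CBD
    B ↦ AB
    C ↦ CAC
    D ↦ AC

A->CBD, B->AB, C->CAC, D->AC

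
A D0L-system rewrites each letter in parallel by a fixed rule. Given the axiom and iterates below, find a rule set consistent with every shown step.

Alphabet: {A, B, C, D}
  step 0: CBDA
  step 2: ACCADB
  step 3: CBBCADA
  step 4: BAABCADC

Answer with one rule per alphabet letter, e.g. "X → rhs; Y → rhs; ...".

  step 3 ⇒ step 4: CBBCADA ⇒ B·A·A·B·C·AD·C
    A ↦ C
    B ↦ A
    C ↦ B
    D ↦ AD

A->C, B->A, C->B, D->AD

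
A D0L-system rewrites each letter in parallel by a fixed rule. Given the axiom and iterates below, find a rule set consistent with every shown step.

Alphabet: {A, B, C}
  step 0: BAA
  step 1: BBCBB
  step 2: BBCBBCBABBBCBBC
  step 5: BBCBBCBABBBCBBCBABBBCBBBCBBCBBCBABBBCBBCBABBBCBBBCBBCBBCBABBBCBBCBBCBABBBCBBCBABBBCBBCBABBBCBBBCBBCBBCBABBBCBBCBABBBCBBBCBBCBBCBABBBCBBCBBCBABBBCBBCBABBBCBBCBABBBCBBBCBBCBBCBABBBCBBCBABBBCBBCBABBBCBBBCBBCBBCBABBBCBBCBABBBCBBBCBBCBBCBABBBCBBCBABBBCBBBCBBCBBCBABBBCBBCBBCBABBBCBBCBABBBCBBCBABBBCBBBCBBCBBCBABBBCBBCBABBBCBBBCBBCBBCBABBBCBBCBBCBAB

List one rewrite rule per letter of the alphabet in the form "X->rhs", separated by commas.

A->B, B->BBC, C->BAB

  step 1 ⇒ step 2: BBCBB ⇒ BBC·BBC·BAB·BBC·BBC
    B ↦ BBC
    C ↦ BAB
  step 0 ⇒ step 1: BAA ⇒ BBC·B·B
    A ↦ B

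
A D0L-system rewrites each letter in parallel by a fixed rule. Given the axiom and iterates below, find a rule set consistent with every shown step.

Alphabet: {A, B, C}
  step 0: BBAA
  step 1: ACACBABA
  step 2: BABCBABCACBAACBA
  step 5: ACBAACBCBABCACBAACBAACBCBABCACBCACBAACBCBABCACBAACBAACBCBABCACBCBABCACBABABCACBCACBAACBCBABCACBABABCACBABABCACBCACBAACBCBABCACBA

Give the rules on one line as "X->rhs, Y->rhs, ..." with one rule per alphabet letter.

A->BA, B->AC, C->BC

  step 1 ⇒ step 2: ACACBABA ⇒ BA·BC·BA·BC·AC·BA·AC·BA
    A ↦ BA
    B ↦ AC
    C ↦ BC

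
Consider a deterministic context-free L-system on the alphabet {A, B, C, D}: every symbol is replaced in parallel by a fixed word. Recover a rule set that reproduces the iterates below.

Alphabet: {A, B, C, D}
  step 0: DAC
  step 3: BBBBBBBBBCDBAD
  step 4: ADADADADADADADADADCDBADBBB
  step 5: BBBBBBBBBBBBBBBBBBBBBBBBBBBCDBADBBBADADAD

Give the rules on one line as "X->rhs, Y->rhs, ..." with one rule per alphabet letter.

  step 4 ⇒ step 5: ADADADADADADADADADCDBADBBB ⇒ BB·B·BB·B·BB·B·BB·B·BB·B·BB·B·BB·B·BB·B·BB·B·CD·B·AD·BB·B·AD·AD·AD
    A ↦ BB
    B ↦ AD
    C ↦ CD
    D ↦ B

A->BB, B->AD, C->CD, D->B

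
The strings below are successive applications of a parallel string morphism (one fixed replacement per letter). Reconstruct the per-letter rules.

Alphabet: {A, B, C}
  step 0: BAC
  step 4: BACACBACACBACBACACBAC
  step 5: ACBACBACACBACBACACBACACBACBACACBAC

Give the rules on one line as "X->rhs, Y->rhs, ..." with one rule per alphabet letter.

  step 4 ⇒ step 5: BACACBACACBACBACACBAC ⇒ AC·B·AC·B·AC·AC·B·AC·B·AC·AC·B·AC·AC·B·AC·B·AC·AC·B·AC
    A ↦ B
    B ↦ AC
    C ↦ AC

A->B, B->AC, C->AC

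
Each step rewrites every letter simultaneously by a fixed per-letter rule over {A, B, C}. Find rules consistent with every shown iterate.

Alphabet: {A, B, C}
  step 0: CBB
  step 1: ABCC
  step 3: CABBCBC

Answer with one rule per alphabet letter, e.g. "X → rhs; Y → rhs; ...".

  step 0 ⇒ step 1: CBB ⇒ AB·C·C
    B ↦ C
    C ↦ AB
    A ↦ B  (constrained at step 1)

A->B, B->C, C->AB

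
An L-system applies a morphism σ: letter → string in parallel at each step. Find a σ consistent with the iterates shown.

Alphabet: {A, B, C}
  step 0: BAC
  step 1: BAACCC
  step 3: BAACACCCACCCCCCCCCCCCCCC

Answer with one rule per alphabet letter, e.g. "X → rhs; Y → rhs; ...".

A->AC, B->BA, C->CC

  step 0 ⇒ step 1: BAC ⇒ BA·AC·CC
    A ↦ AC
    B ↦ BA
    C ↦ CC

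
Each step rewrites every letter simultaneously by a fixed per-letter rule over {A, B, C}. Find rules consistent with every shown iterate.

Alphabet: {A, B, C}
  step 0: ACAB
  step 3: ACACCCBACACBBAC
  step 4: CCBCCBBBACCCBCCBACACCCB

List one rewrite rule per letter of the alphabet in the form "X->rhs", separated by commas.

  step 3 ⇒ step 4: ACACCCBACACBBAC ⇒ CC·B·CC·B·B·B·AC·CC·B·CC·B·AC·AC·CC·B
    A ↦ CC
    B ↦ AC
    C ↦ B

A->CC, B->AC, C->B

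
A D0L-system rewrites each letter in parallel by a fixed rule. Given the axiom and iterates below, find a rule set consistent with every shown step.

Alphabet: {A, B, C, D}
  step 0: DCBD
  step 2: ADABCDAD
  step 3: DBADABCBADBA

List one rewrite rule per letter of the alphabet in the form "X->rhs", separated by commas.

A->D, B->A, C->BC, D->BA

  step 2 ⇒ step 3: ADABCDAD ⇒ D·BA·D·A·BC·BA·D·BA
    A ↦ D
    B ↦ A
    C ↦ BC
    D ↦ BA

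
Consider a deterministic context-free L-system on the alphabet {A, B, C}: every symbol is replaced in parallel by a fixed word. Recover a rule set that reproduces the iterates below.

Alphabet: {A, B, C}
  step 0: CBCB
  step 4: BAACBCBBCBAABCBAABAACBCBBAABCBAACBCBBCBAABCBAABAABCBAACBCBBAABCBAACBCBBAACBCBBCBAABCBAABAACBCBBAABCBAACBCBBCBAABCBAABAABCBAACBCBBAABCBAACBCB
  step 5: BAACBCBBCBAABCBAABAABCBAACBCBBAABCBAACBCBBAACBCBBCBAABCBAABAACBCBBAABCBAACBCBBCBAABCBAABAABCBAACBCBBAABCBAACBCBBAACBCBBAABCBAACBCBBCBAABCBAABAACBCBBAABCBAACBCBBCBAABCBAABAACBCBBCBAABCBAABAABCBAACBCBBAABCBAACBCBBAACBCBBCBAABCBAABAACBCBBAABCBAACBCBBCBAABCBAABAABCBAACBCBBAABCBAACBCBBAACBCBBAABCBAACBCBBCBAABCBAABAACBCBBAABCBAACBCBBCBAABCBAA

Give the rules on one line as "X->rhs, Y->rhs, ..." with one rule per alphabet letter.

  step 4 ⇒ step 5: BAACBCBBCBAABCBAABAACBCBBAABCBAACBCBBCBAABCBAABAABCBAACBCBBAABCBAACBCBBAACBCBBCBAABCBAABAACBCBBAABCBAACBCBBCBAABCBAABAABCBAACBCBBAABCBAACBCB ⇒ BAA·CB·CB·BC·BAA·BC·BAA·BAA·BC·BAA·CB·CB·BAA·BC·BAA·CB·CB·BAA·CB·CB·BC·BAA·BC·BAA·BAA·CB·CB·BAA·BC·BAA·CB·CB·BC·BAA·BC·BAA·BAA·BC·BAA·CB·CB·BAA·BC·BAA·CB·CB·BAA·CB·CB·BAA·BC·BAA·CB·CB·BC·BAA·BC·BAA·BAA·CB·CB·BAA·BC·BAA·CB·CB·BC·BAA·BC·BAA·BAA·CB·CB·BC·BAA·BC·BAA·BAA·BC·BAA·CB·CB·BAA·BC·BAA·CB·CB·BAA·CB·CB·BC·BAA·BC·BAA·BAA·CB·CB·BAA·BC·BAA·CB·CB·BC·BAA·BC·BAA·BAA·BC·BAA·CB·CB·BAA·BC·BAA·CB·CB·BAA·CB·CB·BAA·BC·BAA·CB·CB·BC·BAA·BC·BAA·BAA·CB·CB·BAA·BC·BAA·CB·CB·BC·BAA·BC·BAA
    A ↦ CB
    B ↦ BAA
    C ↦ BC

A->CB, B->BAA, C->BC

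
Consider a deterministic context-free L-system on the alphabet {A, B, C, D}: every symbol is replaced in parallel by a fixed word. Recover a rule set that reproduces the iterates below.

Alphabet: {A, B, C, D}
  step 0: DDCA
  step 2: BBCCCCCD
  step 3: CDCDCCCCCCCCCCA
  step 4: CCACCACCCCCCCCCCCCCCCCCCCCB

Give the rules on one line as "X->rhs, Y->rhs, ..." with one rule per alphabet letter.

A->B, B->CD, C->CC, D->A

  step 3 ⇒ step 4: CDCDCCCCCCCCCCA ⇒ CC·A·CC·A·CC·CC·CC·CC·CC·CC·CC·CC·CC·CC·B
    A ↦ B
    C ↦ CC
    D ↦ A
  step 2 ⇒ step 3: BBCCCCCD ⇒ CD·CD·CC·CC·CC·CC·CC·A
    B ↦ CD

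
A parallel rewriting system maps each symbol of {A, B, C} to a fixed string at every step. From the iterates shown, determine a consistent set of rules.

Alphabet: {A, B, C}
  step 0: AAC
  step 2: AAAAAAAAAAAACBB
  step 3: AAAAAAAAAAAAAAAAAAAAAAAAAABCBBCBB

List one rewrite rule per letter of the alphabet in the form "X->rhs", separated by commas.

  step 2 ⇒ step 3: AAAAAAAAAAAACBB ⇒ AA·AA·AA·AA·AA·AA·AA·AA·AA·AA·AA·AA·AAB·CBB·CBB
    A ↦ AA
    B ↦ CBB
    C ↦ AAB

A->AA, B->CBB, C->AAB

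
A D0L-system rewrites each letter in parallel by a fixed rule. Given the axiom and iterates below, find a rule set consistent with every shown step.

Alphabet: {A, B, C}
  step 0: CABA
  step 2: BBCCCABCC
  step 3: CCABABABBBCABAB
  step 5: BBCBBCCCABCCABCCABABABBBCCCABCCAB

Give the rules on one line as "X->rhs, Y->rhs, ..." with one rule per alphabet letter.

A->BB, B->C, C->AB

  step 2 ⇒ step 3: BBCCCABCC ⇒ C·C·AB·AB·AB·BB·C·AB·AB
    A ↦ BB
    B ↦ C
    C ↦ AB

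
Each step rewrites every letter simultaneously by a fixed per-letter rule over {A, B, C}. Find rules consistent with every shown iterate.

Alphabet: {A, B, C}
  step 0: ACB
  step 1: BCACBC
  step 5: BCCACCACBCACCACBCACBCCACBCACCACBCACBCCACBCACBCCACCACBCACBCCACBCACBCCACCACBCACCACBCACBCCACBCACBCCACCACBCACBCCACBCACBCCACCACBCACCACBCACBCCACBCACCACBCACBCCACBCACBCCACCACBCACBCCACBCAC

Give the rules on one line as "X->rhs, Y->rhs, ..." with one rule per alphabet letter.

A->B, B->BC, C->CAC

  step 0 ⇒ step 1: ACB ⇒ B·CAC·BC
    A ↦ B
    B ↦ BC
    C ↦ CAC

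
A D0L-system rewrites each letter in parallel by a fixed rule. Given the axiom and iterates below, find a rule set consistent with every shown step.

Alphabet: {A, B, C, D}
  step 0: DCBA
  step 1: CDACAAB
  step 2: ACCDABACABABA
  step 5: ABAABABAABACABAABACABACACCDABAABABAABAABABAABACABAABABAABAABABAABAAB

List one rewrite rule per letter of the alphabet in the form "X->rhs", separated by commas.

A->AB, B->A, C->AC, D->CD

  step 1 ⇒ step 2: CDACAAB ⇒ AC·CD·AB·AC·AB·AB·A
    A ↦ AB
    B ↦ A
    C ↦ AC
    D ↦ CD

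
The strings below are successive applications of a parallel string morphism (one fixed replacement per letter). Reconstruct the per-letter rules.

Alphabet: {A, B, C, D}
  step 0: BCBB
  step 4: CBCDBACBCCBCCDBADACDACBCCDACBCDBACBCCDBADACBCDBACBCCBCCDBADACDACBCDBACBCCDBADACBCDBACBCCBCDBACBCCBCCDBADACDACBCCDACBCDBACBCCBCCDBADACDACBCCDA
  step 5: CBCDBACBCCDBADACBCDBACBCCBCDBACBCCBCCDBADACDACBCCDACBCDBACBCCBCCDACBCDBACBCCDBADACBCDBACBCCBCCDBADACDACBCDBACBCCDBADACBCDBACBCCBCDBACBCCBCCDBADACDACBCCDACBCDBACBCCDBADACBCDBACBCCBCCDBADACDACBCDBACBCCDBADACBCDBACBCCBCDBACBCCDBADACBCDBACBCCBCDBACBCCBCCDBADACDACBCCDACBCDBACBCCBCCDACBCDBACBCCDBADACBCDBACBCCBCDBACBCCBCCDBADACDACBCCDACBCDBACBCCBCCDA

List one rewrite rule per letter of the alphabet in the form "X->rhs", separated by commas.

A->DA, B->DBA, C->CBC, D->C

  step 4 ⇒ step 5: CBCDBACBCCBCCDBADACDACBCCDACBCDBACBCCDBADACBCDBACBCCBCCDBADACDACBCDBACBCCDBADACBCDBACBCCBCDBACBCCBCCDBADACDACBCCDACBCDBACBCCBCCDBADACDACBCCDA ⇒ CBC·DBA·CBC·C·DBA·DA·CBC·DBA·CBC·CBC·DBA·CBC·CBC·C·DBA·DA·C·DA·CBC·C·DA·CBC·DBA·CBC·CBC·C·DA·CBC·DBA·CBC·C·DBA·DA·CBC·DBA·CBC·CBC·C·DBA·DA·C·DA·CBC·DBA·CBC·C·DBA·DA·CBC·DBA·CBC·CBC·DBA·CBC·CBC·C·DBA·DA·C·DA·CBC·C·DA·CBC·DBA·CBC·C·DBA·DA·CBC·DBA·CBC·CBC·C·DBA·DA·C·DA·CBC·DBA·CBC·C·DBA·DA·CBC·DBA·CBC·CBC·DBA·CBC·C·DBA·DA·CBC·DBA·CBC·CBC·DBA·CBC·CBC·C·DBA·DA·C·DA·CBC·C·DA·CBC·DBA·CBC·CBC·C·DA·CBC·DBA·CBC·C·DBA·DA·CBC·DBA·CBC·CBC·DBA·CBC·CBC·C·DBA·DA·C·DA·CBC·C·DA·CBC·DBA·CBC·CBC·C·DA
    A ↦ DA
    B ↦ DBA
    C ↦ CBC
    D ↦ C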